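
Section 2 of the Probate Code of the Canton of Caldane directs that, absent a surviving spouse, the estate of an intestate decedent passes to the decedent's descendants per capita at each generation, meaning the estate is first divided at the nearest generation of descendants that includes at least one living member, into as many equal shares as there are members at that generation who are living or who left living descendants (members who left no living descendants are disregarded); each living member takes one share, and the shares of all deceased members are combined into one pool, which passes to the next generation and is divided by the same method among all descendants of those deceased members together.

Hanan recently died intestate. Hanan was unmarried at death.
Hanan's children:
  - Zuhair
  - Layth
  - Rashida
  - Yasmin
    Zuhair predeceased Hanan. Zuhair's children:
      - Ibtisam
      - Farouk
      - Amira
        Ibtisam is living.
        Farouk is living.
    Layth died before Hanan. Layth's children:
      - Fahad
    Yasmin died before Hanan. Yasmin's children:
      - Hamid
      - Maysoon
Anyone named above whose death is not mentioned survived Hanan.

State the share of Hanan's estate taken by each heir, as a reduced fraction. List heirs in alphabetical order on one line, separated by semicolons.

There is no surviving spouse, so the entire estate passes to Hanan's descendants per capita at each generation.
At generation 1 (Zuhair, Layth, Rashida, Yasmin) there are 4 shares of (1)/4 = 1/4 each.
Living: Rashida — each takes 1/4.
Deceased: Zuhair, Layth, and Yasmin. Their combined 3/4 is pooled and carried to generation 2.
At generation 2 (Ibtisam, Farouk, Amira, Fahad, Hamid, Maysoon) there are 6 shares of (3/4)/6 = 1/8 each.
Living: Ibtisam, Farouk, Amira, Fahad, Hamid, and Maysoon — each takes 1/8.

Amira 1/8; Fahad 1/8; Farouk 1/8; Hamid 1/8; Ibtisam 1/8; Maysoon 1/8; Rashida 1/4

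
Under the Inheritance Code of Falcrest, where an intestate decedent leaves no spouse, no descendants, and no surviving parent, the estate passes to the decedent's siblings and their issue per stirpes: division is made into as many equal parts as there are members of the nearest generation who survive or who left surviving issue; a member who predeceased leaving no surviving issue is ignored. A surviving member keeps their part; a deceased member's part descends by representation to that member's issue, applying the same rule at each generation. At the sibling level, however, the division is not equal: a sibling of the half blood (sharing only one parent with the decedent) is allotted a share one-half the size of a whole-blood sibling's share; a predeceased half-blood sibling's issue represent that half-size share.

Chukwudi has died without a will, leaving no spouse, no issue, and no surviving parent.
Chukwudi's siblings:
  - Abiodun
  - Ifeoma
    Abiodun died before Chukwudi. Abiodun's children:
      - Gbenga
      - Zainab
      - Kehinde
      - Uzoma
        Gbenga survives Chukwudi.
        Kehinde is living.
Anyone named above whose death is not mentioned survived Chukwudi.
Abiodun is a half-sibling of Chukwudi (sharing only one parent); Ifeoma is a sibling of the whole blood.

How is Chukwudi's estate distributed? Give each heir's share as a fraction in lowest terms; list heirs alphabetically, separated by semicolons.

No spouse, descendants, or parent survives, so the estate passes to Chukwudi's siblings per stirpes.
Half-blood siblings count for one-half the weight of whole-blood siblings at the initial division.
Dividing 1 in proportion to weights (total weight 3/2): Abiodun (weight 1/2) → 1/3; Ifeoma (weight 1) → 2/3.
Abiodun predeceased; the 1/3 allotted to Abiodun's branch passes to Abiodun's issue by representation.
The 1/3 is divided into 4 equal shares of 1/12 among Gbenga, Zainab, Kehinde, Uzoma.
Gbenga is living and takes 1/12.
Zainab is living and takes 1/12.
Kehinde is living and takes 1/12.
Uzoma is living and takes 1/12.
Ifeoma is living and takes 2/3.

Gbenga 1/12; Ifeoma 2/3; Kehinde 1/12; Uzoma 1/12; Zainab 1/12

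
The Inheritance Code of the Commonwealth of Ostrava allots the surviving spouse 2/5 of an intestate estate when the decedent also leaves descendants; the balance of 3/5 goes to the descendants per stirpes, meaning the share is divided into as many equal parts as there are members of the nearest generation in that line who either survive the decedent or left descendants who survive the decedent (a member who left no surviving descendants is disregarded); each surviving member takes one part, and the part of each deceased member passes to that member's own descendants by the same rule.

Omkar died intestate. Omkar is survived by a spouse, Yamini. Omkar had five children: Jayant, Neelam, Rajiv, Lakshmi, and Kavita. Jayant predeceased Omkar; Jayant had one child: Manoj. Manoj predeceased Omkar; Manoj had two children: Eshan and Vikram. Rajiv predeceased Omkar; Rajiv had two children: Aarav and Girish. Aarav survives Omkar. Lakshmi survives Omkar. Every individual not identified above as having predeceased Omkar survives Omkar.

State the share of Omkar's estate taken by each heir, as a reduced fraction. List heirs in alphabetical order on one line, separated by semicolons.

Aarav 3/50; Eshan 3/50; Girish 3/50; Kavita 3/25; Lakshmi 3/25; Neelam 3/25; Vikram 3/50; Yamini 2/5

Yamini, as surviving spouse, takes 2/5.
The remaining 3/5 passes to Omkar's descendants per stirpes.
The 3/5 is divided into 5 equal shares of 3/25 among Jayant, Neelam, Rajiv, Lakshmi, Kavita.
Jayant predeceased; the 3/25 allotted to Jayant's branch passes to Jayant's issue by representation.
Manoj's line is the sole branch at this level, so the full 3/25 passes to Manoj's issue by representation.
The 3/25 is divided into 2 equal shares of 3/50 among Eshan, Vikram.
Eshan is living and takes 3/50.
Vikram is living and takes 3/50.
Neelam is living and takes 3/25.
Rajiv predeceased; the 3/25 allotted to Rajiv's branch passes to Rajiv's issue by representation.
The 3/25 is divided into 2 equal shares of 3/50 among Aarav, Girish.
Aarav is living and takes 3/50.
Girish is living and takes 3/50.
Lakshmi is living and takes 3/25.
Kavita is living and takes 3/25.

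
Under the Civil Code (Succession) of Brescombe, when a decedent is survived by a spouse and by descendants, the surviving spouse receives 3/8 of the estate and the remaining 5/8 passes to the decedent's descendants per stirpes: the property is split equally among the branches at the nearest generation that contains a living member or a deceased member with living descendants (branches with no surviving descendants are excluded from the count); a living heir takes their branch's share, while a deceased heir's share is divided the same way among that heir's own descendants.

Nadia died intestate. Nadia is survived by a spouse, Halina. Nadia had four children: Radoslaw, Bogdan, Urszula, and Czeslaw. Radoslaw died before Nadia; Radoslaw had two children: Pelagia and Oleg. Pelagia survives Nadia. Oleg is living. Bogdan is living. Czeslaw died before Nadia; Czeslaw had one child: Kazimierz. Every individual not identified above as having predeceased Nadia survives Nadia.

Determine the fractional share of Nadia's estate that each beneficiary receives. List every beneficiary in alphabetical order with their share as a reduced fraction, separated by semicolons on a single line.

Bogdan 5/32; Halina 3/8; Kazimierz 5/32; Oleg 5/64; Pelagia 5/64; Urszula 5/32

Halina, as surviving spouse, takes 3/8.
The remaining 5/8 passes to Nadia's descendants per stirpes.
The 5/8 is divided into 4 equal shares of 5/32 among Radoslaw, Bogdan, Urszula, Czeslaw.
Radoslaw predeceased; the 5/32 allotted to Radoslaw's branch passes to Radoslaw's issue by representation.
The 5/32 is divided into 2 equal shares of 5/64 among Pelagia, Oleg.
Pelagia is living and takes 5/64.
Oleg is living and takes 5/64.
Bogdan is living and takes 5/32.
Urszula is living and takes 5/32.
Czeslaw predeceased; the 5/32 allotted to Czeslaw's branch passes to Czeslaw's issue by representation.
Kazimierz is the sole taker at this level and receives the full 5/32.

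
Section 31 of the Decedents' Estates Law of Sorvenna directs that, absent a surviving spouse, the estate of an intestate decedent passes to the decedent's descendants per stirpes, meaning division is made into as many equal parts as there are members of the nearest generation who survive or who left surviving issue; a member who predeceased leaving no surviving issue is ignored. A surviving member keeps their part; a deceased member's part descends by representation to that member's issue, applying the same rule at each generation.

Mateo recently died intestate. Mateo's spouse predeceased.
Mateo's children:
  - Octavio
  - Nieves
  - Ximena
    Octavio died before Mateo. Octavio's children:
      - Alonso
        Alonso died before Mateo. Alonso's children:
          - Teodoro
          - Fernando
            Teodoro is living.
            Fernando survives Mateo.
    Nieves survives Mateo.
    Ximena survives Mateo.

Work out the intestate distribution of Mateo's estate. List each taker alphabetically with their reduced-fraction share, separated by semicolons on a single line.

There is no surviving spouse, so the entire estate passes to Mateo's descendants per stirpes.
The estate is divided into 3 equal shares of 1/3 among Octavio, Nieves, Ximena.
Octavio predeceased; the 1/3 allotted to Octavio's branch passes to Octavio's issue by representation.
Alonso's line is the sole branch at this level, so the full 1/3 passes to Alonso's issue by representation.
The 1/3 is divided into 2 equal shares of 1/6 among Teodoro, Fernando.
Teodoro is living and takes 1/6.
Fernando is living and takes 1/6.
Nieves is living and takes 1/3.
Ximena is living and takes 1/3.

Fernando 1/6; Nieves 1/3; Teodoro 1/6; Ximena 1/3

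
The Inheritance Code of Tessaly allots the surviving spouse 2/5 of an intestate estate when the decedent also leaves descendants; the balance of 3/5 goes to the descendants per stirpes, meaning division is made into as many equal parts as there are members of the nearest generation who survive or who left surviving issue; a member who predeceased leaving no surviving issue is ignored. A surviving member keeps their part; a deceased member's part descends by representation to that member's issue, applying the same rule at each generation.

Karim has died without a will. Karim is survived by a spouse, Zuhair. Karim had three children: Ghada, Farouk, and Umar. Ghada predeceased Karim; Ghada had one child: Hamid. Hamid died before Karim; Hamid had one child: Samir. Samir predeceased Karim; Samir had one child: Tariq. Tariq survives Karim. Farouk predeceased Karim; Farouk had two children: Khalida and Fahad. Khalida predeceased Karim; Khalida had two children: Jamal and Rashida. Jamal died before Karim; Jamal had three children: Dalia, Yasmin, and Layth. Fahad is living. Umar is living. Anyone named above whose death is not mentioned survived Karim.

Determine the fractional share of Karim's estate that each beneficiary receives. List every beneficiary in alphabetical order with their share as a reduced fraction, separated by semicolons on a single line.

Dalia 1/60; Fahad 1/10; Layth 1/60; Rashida 1/20; Tariq 1/5; Umar 1/5; Yasmin 1/60; Zuhair 2/5

Zuhair, as surviving spouse, takes 2/5.
The remaining 3/5 passes to Karim's descendants per stirpes.
The 3/5 is divided into 3 equal shares of 1/5 among Ghada, Farouk, Umar.
Ghada predeceased; the 1/5 allotted to Ghada's branch passes to Ghada's issue by representation.
Hamid's line is the sole branch at this level, so the full 1/5 passes to Hamid's issue by representation.
Samir's line is the sole branch at this level, so the full 1/5 passes to Samir's issue by representation.
Tariq is the sole taker at this level and receives the full 1/5.
Farouk predeceased; the 1/5 allotted to Farouk's branch passes to Farouk's issue by representation.
The 1/5 is divided into 2 equal shares of 1/10 among Khalida, Fahad.
Khalida predeceased; the 1/10 allotted to Khalida's branch passes to Khalida's issue by representation.
The 1/10 is divided into 2 equal shares of 1/20 among Jamal, Rashida.
Jamal predeceased; the 1/20 allotted to Jamal's branch passes to Jamal's issue by representation.
The 1/20 is divided into 3 equal shares of 1/60 among Dalia, Yasmin, Layth.
Dalia is living and takes 1/60.
Yasmin is living and takes 1/60.
Layth is living and takes 1/60.
Rashida is living and takes 1/20.
Fahad is living and takes 1/10.
Umar is living and takes 1/5.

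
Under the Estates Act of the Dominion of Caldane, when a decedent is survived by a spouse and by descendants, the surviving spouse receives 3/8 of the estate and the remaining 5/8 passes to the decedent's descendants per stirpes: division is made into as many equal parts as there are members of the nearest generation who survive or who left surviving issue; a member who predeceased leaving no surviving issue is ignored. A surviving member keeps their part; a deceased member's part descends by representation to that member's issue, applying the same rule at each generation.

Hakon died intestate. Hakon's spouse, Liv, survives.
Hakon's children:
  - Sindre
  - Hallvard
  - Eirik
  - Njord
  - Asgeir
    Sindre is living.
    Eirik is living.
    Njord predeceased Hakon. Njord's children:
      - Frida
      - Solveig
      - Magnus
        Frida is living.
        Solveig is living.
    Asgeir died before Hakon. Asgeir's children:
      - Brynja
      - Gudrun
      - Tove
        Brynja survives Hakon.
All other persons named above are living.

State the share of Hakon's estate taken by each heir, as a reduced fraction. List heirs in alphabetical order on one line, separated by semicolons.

Brynja 1/24; Eirik 1/8; Frida 1/24; Gudrun 1/24; Hallvard 1/8; Liv 3/8; Magnus 1/24; Sindre 1/8; Solveig 1/24; Tove 1/24

Liv, as surviving spouse, takes 3/8.
The remaining 5/8 passes to Hakon's descendants per stirpes.
The 5/8 is divided into 5 equal shares of 1/8 among Sindre, Hallvard, Eirik, Njord, Asgeir.
Sindre is living and takes 1/8.
Hallvard is living and takes 1/8.
Eirik is living and takes 1/8.
Njord predeceased; the 1/8 allotted to Njord's branch passes to Njord's issue by representation.
The 1/8 is divided into 3 equal shares of 1/24 among Frida, Solveig, Magnus.
Frida is living and takes 1/24.
Solveig is living and takes 1/24.
Magnus is living and takes 1/24.
Asgeir predeceased; the 1/8 allotted to Asgeir's branch passes to Asgeir's issue by representation.
The 1/8 is divided into 3 equal shares of 1/24 among Brynja, Gudrun, Tove.
Brynja is living and takes 1/24.
Gudrun is living and takes 1/24.
Tove is living and takes 1/24.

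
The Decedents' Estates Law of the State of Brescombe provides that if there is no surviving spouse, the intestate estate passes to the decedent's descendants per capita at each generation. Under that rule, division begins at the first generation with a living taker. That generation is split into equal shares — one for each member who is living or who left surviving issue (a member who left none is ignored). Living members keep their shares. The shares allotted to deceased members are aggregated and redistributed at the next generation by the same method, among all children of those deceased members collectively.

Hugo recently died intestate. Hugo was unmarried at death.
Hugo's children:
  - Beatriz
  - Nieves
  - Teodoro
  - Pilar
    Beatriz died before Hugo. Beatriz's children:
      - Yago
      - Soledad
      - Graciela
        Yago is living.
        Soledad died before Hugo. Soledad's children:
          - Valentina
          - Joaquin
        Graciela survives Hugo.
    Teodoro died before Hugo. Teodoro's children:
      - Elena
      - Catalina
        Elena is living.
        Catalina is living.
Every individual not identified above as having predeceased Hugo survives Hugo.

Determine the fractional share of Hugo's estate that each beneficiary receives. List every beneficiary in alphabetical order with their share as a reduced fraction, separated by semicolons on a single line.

Catalina 1/10; Elena 1/10; Graciela 1/10; Joaquin 1/20; Nieves 1/4; Pilar 1/4; Valentina 1/20; Yago 1/10

There is no surviving spouse, so the entire estate passes to Hugo's descendants per capita at each generation.
At generation 1 (Beatriz, Nieves, Teodoro, Pilar) there are 4 shares of (1)/4 = 1/4 each.
Living: Nieves and Pilar — each takes 1/4.
Deceased: Beatriz and Teodoro. Their combined 1/2 is pooled and carried to generation 2.
At generation 2 (Yago, Soledad, Graciela, Elena, Catalina) there are 5 shares of (1/2)/5 = 1/10 each.
Living: Yago, Graciela, Elena, and Catalina — each takes 1/10.
Deceased: Soledad. That 1/10 share is carried to generation 3.
At generation 3 (Valentina, Joaquin) there are 2 shares of (1/10)/2 = 1/20 each.
Living: Valentina and Joaquin — each takes 1/20.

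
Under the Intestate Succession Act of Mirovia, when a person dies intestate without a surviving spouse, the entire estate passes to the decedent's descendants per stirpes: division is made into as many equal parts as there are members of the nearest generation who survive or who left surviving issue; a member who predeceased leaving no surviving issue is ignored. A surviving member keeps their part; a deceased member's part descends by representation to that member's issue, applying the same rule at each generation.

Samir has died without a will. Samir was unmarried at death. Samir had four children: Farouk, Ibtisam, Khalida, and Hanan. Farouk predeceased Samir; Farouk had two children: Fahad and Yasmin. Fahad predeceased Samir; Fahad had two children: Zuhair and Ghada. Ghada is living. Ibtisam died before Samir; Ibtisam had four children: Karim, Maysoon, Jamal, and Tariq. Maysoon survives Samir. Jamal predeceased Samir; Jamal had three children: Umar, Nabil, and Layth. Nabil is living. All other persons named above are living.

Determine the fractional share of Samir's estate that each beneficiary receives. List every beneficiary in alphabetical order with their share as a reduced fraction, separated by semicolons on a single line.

Ghada 1/16; Hanan 1/4; Karim 1/16; Khalida 1/4; Layth 1/48; Maysoon 1/16; Nabil 1/48; Tariq 1/16; Umar 1/48; Yasmin 1/8; Zuhair 1/16

There is no surviving spouse, so the entire estate passes to Samir's descendants per stirpes.
The estate is divided into 4 equal shares of 1/4 among Farouk, Ibtisam, Khalida, Hanan.
Farouk predeceased; the 1/4 allotted to Farouk's branch passes to Farouk's issue by representation.
The 1/4 is divided into 2 equal shares of 1/8 among Fahad, Yasmin.
Fahad predeceased; the 1/8 allotted to Fahad's branch passes to Fahad's issue by representation.
The 1/8 is divided into 2 equal shares of 1/16 among Zuhair, Ghada.
Zuhair is living and takes 1/16.
Ghada is living and takes 1/16.
Yasmin is living and takes 1/8.
Ibtisam predeceased; the 1/4 allotted to Ibtisam's branch passes to Ibtisam's issue by representation.
The 1/4 is divided into 4 equal shares of 1/16 among Karim, Maysoon, Jamal, Tariq.
Karim is living and takes 1/16.
Maysoon is living and takes 1/16.
Jamal predeceased; the 1/16 allotted to Jamal's branch passes to Jamal's issue by representation.
The 1/16 is divided into 3 equal shares of 1/48 among Umar, Nabil, Layth.
Umar is living and takes 1/48.
Nabil is living and takes 1/48.
Layth is living and takes 1/48.
Tariq is living and takes 1/16.
Khalida is living and takes 1/4.
Hanan is living and takes 1/4.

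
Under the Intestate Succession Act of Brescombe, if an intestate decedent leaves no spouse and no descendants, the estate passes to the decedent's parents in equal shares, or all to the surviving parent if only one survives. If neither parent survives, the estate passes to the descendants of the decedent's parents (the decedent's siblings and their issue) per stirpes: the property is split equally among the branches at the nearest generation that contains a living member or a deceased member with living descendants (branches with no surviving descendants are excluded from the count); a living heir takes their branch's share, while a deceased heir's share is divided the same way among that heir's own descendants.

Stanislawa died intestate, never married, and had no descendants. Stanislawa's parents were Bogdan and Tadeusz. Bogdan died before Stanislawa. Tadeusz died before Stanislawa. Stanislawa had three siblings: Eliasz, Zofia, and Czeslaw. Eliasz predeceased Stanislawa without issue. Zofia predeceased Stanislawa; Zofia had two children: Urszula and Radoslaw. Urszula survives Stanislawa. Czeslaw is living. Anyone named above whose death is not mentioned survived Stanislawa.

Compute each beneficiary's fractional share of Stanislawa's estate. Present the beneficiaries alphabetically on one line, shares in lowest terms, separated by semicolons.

Neither parent survives and there are no descendants, so the estate passes to Stanislawa's siblings and their issue per stirpes.
Eliasz left no surviving issue, so that branch lapses and is disregarded.
The estate is divided into 2 equal shares of 1/2 among Zofia, Czeslaw.
Zofia predeceased; the 1/2 allotted to Zofia's branch passes to Zofia's issue by representation.
The 1/2 is divided into 2 equal shares of 1/4 among Urszula, Radoslaw.
Urszula is living and takes 1/4.
Radoslaw is living and takes 1/4.
Czeslaw is living and takes 1/2.

Czeslaw 1/2; Radoslaw 1/4; Urszula 1/4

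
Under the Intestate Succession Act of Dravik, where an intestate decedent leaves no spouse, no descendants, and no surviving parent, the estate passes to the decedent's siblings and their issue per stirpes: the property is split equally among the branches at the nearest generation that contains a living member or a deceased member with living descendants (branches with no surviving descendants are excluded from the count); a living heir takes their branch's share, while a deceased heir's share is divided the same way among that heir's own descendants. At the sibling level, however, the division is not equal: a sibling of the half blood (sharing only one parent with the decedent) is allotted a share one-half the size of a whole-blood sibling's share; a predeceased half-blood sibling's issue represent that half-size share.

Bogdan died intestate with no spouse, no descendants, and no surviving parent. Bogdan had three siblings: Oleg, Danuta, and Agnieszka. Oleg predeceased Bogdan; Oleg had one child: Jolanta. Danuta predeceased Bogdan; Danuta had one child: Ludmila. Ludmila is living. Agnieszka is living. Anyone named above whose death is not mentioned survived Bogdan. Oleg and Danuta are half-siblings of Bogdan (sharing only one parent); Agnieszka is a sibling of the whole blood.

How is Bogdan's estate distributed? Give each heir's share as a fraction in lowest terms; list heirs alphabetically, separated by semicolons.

Agnieszka 1/2; Jolanta 1/4; Ludmila 1/4

No spouse, descendants, or parent survives, so the estate passes to Bogdan's siblings per stirpes.
Half-blood siblings count for one-half the weight of whole-blood siblings at the initial division.
Dividing 1 in proportion to weights (total weight 2): Oleg (weight 1/2) → 1/4; Danuta (weight 1/2) → 1/4; Agnieszka (weight 1) → 1/2.
Oleg predeceased; the 1/4 allotted to Oleg's branch passes to Oleg's issue by representation.
Jolanta is the sole taker at this level and receives the full 1/4.
Danuta predeceased; the 1/4 allotted to Danuta's branch passes to Danuta's issue by representation.
Ludmila is the sole taker at this level and receives the full 1/4.
Agnieszka is living and takes 1/2.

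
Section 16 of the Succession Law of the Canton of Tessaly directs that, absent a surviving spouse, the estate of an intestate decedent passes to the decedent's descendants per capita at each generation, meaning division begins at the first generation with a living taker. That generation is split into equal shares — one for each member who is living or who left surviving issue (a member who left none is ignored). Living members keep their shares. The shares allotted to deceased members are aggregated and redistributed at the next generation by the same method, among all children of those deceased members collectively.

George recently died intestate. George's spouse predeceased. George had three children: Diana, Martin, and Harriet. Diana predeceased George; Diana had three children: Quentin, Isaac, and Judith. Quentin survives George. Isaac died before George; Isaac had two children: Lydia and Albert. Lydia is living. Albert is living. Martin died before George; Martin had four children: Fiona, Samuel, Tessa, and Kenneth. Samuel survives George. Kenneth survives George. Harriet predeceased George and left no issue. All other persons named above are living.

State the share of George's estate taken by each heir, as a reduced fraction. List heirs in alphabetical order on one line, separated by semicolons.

Albert 1/14; Fiona 1/7; Judith 1/7; Kenneth 1/7; Lydia 1/14; Quentin 1/7; Samuel 1/7; Tessa 1/7

There is no surviving spouse, so the entire estate passes to George's descendants per capita at each generation.
No one at generation 1 (Diana, Martin) is living; moving to the next generation.
At generation 2 (Quentin, Isaac, Judith, Fiona, Samuel, Tessa, Kenneth) there are 7 shares of (1)/7 = 1/7 each.
Living: Quentin, Judith, Fiona, Samuel, Tessa, and Kenneth — each takes 1/7.
Deceased: Isaac. That 1/7 share is carried to generation 3.
At generation 3 (Lydia, Albert) there are 2 shares of (1/7)/2 = 1/14 each.
Living: Lydia and Albert — each takes 1/14.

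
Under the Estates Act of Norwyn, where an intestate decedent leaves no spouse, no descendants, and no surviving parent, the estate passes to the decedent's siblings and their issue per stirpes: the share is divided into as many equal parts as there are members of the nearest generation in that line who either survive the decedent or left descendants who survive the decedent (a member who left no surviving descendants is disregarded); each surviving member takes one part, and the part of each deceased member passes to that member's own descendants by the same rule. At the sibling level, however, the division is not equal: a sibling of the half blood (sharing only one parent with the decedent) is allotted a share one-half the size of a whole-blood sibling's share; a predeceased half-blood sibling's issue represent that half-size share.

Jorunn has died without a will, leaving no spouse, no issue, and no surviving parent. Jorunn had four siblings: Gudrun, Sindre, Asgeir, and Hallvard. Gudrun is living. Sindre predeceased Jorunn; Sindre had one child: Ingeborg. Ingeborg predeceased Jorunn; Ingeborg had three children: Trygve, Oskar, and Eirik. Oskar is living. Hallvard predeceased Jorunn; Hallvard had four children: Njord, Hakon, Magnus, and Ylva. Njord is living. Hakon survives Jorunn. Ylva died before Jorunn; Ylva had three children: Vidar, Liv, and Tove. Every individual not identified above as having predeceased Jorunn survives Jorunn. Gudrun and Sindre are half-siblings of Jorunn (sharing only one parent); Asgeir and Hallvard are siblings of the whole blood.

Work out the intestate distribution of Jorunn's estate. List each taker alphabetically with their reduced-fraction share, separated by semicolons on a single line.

No spouse, descendants, or parent survives, so the estate passes to Jorunn's siblings per stirpes.
Half-blood siblings count for one-half the weight of whole-blood siblings at the initial division.
Dividing 1 in proportion to weights (total weight 3): Gudrun (weight 1/2) → 1/6; Sindre (weight 1/2) → 1/6; Asgeir (weight 1) → 1/3; Hallvard (weight 1) → 1/3.
Gudrun is living and takes 1/6.
Sindre predeceased; the 1/6 allotted to Sindre's branch passes to Sindre's issue by representation.
Ingeborg's line is the sole branch at this level, so the full 1/6 passes to Ingeborg's issue by representation.
The 1/6 is divided into 3 equal shares of 1/18 among Trygve, Oskar, Eirik.
Trygve is living and takes 1/18.
Oskar is living and takes 1/18.
Eirik is living and takes 1/18.
Asgeir is living and takes 1/3.
Hallvard predeceased; the 1/3 allotted to Hallvard's branch passes to Hallvard's issue by representation.
The 1/3 is divided into 4 equal shares of 1/12 among Njord, Hakon, Magnus, Ylva.
Njord is living and takes 1/12.
Hakon is living and takes 1/12.
Magnus is living and takes 1/12.
Ylva predeceased; the 1/12 allotted to Ylva's branch passes to Ylva's issue by representation.
The 1/12 is divided into 3 equal shares of 1/36 among Vidar, Liv, Tove.
Vidar is living and takes 1/36.
Liv is living and takes 1/36.
Tove is living and takes 1/36.

Asgeir 1/3; Eirik 1/18; Gudrun 1/6; Hakon 1/12; Liv 1/36; Magnus 1/12; Njord 1/12; Oskar 1/18; Tove 1/36; Trygve 1/18; Vidar 1/36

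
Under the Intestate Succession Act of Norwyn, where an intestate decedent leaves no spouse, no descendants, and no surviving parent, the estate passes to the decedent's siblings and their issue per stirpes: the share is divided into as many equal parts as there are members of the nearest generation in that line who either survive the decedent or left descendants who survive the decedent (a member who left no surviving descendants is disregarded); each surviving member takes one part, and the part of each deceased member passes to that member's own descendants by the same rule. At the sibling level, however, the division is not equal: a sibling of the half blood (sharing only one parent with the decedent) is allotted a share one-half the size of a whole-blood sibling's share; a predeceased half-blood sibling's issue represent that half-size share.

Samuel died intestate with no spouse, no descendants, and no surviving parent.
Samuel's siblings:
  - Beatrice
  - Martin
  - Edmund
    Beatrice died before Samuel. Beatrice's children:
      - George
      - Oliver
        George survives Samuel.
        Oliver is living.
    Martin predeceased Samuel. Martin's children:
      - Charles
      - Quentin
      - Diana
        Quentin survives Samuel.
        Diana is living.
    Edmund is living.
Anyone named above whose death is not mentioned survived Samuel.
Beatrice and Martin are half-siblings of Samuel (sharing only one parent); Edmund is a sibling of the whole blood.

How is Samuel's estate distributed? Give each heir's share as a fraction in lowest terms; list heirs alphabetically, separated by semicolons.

No spouse, descendants, or parent survives, so the estate passes to Samuel's siblings per stirpes.
Half-blood siblings count for one-half the weight of whole-blood siblings at the initial division.
Dividing 1 in proportion to weights (total weight 2): Beatrice (weight 1/2) → 1/4; Martin (weight 1/2) → 1/4; Edmund (weight 1) → 1/2.
Beatrice predeceased; the 1/4 allotted to Beatrice's branch passes to Beatrice's issue by representation.
The 1/4 is divided into 2 equal shares of 1/8 among George, Oliver.
George is living and takes 1/8.
Oliver is living and takes 1/8.
Martin predeceased; the 1/4 allotted to Martin's branch passes to Martin's issue by representation.
The 1/4 is divided into 3 equal shares of 1/12 among Charles, Quentin, Diana.
Charles is living and takes 1/12.
Quentin is living and takes 1/12.
Diana is living and takes 1/12.
Edmund is living and takes 1/2.

Charles 1/12; Diana 1/12; Edmund 1/2; George 1/8; Oliver 1/8; Quentin 1/12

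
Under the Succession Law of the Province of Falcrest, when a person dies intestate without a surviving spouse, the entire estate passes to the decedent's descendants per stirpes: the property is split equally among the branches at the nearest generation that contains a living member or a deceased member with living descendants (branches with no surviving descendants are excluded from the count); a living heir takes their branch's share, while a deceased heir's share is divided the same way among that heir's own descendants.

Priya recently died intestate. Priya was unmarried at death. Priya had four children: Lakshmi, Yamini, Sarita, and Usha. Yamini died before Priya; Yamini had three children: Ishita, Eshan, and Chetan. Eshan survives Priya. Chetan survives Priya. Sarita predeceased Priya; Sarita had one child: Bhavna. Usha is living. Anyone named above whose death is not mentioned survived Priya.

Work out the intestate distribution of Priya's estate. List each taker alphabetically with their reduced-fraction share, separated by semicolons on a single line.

Bhavna 1/4; Chetan 1/12; Eshan 1/12; Ishita 1/12; Lakshmi 1/4; Usha 1/4

There is no surviving spouse, so the entire estate passes to Priya's descendants per stirpes.
The estate is divided into 4 equal shares of 1/4 among Lakshmi, Yamini, Sarita, Usha.
Lakshmi is living and takes 1/4.
Yamini predeceased; the 1/4 allotted to Yamini's branch passes to Yamini's issue by representation.
The 1/4 is divided into 3 equal shares of 1/12 among Ishita, Eshan, Chetan.
Ishita is living and takes 1/12.
Eshan is living and takes 1/12.
Chetan is living and takes 1/12.
Sarita predeceased; the 1/4 allotted to Sarita's branch passes to Sarita's issue by representation.
Bhavna is the sole taker at this level and receives the full 1/4.
Usha is living and takes 1/4.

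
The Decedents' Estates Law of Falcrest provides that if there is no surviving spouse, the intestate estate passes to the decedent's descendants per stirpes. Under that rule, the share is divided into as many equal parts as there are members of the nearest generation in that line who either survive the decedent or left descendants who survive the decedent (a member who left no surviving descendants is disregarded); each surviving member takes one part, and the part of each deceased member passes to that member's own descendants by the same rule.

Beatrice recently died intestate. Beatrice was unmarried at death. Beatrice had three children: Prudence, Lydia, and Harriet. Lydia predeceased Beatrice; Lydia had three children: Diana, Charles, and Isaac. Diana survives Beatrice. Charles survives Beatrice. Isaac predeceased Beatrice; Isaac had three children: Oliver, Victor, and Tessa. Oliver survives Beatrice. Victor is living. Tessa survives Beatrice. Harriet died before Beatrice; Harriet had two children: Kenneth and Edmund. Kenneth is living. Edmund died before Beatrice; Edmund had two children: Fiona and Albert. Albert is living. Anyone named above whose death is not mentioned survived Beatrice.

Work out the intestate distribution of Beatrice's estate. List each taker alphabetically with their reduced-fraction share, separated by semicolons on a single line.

Albert 1/12; Charles 1/9; Diana 1/9; Fiona 1/12; Kenneth 1/6; Oliver 1/27; Prudence 1/3; Tessa 1/27; Victor 1/27

There is no surviving spouse, so the entire estate passes to Beatrice's descendants per stirpes.
The estate is divided into 3 equal shares of 1/3 among Prudence, Lydia, Harriet.
Prudence is living and takes 1/3.
Lydia predeceased; the 1/3 allotted to Lydia's branch passes to Lydia's issue by representation.
The 1/3 is divided into 3 equal shares of 1/9 among Diana, Charles, Isaac.
Diana is living and takes 1/9.
Charles is living and takes 1/9.
Isaac predeceased; the 1/9 allotted to Isaac's branch passes to Isaac's issue by representation.
The 1/9 is divided into 3 equal shares of 1/27 among Oliver, Victor, Tessa.
Oliver is living and takes 1/27.
Victor is living and takes 1/27.
Tessa is living and takes 1/27.
Harriet predeceased; the 1/3 allotted to Harriet's branch passes to Harriet's issue by representation.
The 1/3 is divided into 2 equal shares of 1/6 among Kenneth, Edmund.
Kenneth is living and takes 1/6.
Edmund predeceased; the 1/6 allotted to Edmund's branch passes to Edmund's issue by representation.
The 1/6 is divided into 2 equal shares of 1/12 among Fiona, Albert.
Fiona is living and takes 1/12.
Albert is living and takes 1/12.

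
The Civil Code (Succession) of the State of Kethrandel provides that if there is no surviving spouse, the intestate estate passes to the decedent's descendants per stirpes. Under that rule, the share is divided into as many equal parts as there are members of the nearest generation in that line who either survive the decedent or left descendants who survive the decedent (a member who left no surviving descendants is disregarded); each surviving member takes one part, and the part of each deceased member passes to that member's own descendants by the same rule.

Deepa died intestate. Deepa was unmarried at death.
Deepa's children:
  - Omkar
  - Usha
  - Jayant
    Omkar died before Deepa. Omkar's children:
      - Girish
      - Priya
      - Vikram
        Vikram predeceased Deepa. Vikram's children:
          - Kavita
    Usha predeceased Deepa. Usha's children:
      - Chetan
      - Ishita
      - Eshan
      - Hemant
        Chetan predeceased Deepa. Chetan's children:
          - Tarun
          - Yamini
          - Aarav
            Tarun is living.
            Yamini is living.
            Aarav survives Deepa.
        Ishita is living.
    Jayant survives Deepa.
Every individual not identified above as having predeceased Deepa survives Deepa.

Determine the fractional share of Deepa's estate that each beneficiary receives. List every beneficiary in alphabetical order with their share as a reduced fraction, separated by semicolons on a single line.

Aarav 1/36; Eshan 1/12; Girish 1/9; Hemant 1/12; Ishita 1/12; Jayant 1/3; Kavita 1/9; Priya 1/9; Tarun 1/36; Yamini 1/36

There is no surviving spouse, so the entire estate passes to Deepa's descendants per stirpes.
The estate is divided into 3 equal shares of 1/3 among Omkar, Usha, Jayant.
Omkar predeceased; the 1/3 allotted to Omkar's branch passes to Omkar's issue by representation.
The 1/3 is divided into 3 equal shares of 1/9 among Girish, Priya, Vikram.
Girish is living and takes 1/9.
Priya is living and takes 1/9.
Vikram predeceased; the 1/9 allotted to Vikram's branch passes to Vikram's issue by representation.
Kavita is the sole taker at this level and receives the full 1/9.
Usha predeceased; the 1/3 allotted to Usha's branch passes to Usha's issue by representation.
The 1/3 is divided into 4 equal shares of 1/12 among Chetan, Ishita, Eshan, Hemant.
Chetan predeceased; the 1/12 allotted to Chetan's branch passes to Chetan's issue by representation.
The 1/12 is divided into 3 equal shares of 1/36 among Tarun, Yamini, Aarav.
Tarun is living and takes 1/36.
Yamini is living and takes 1/36.
Aarav is living and takes 1/36.
Ishita is living and takes 1/12.
Eshan is living and takes 1/12.
Hemant is living and takes 1/12.
Jayant is living and takes 1/3.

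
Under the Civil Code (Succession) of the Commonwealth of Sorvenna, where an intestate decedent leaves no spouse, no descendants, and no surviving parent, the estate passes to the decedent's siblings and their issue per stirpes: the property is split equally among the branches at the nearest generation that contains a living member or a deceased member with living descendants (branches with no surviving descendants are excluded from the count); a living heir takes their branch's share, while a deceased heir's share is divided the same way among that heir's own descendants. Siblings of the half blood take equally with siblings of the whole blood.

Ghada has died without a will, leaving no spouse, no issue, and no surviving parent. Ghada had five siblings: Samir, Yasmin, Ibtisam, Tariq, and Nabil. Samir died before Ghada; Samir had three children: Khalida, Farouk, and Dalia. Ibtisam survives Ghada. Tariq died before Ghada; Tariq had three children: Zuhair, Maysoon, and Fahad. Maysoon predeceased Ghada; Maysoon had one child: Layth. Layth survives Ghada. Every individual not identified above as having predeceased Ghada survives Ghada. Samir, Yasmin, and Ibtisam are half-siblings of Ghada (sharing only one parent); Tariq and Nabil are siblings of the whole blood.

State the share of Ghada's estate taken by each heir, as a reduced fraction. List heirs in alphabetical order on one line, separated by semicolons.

Dalia 1/15; Fahad 1/15; Farouk 1/15; Ibtisam 1/5; Khalida 1/15; Layth 1/15; Nabil 1/5; Yasmin 1/5; Zuhair 1/15

No spouse, descendants, or parent survives, so the estate passes to Ghada's siblings per stirpes.
Half-blood and whole-blood siblings take equally under the stated rule.
The estate is divided into 5 equal shares of 1/5 among Samir, Yasmin, Ibtisam, Tariq, Nabil.
Samir predeceased; the 1/5 allotted to Samir's branch passes to Samir's issue by representation.
The 1/5 is divided into 3 equal shares of 1/15 among Khalida, Farouk, Dalia.
Khalida is living and takes 1/15.
Farouk is living and takes 1/15.
Dalia is living and takes 1/15.
Yasmin is living and takes 1/5.
Ibtisam is living and takes 1/5.
Tariq predeceased; the 1/5 allotted to Tariq's branch passes to Tariq's issue by representation.
The 1/5 is divided into 3 equal shares of 1/15 among Zuhair, Maysoon, Fahad.
Zuhair is living and takes 1/15.
Maysoon predeceased; the 1/15 allotted to Maysoon's branch passes to Maysoon's issue by representation.
Layth is the sole taker at this level and receives the full 1/15.
Fahad is living and takes 1/15.
Nabil is living and takes 1/5.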